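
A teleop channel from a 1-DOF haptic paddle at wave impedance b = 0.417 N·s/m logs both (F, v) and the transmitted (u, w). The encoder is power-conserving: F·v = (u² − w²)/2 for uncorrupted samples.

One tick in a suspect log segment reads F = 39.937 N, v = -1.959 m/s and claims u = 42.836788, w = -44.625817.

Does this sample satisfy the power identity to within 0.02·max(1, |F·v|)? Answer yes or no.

yes

F·v = 39.937×(-1.959) = -78.236583 W.
(u² − w²)/2 = (1834.990406 − 1991.463543)/2 = -78.236568 W.
|Δ| = 0.000015;  2% of max(1, |F·v|) = 1.564732.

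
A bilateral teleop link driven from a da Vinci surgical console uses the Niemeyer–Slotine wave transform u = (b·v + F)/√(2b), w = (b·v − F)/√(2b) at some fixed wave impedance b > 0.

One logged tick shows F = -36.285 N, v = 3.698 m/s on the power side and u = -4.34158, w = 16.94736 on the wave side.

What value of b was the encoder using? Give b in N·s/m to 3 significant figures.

b = 5.81 N·s/m

u + w = 12.6058;  u + w = √(2b)·v, so √(2b) = 12.6058/3.698 = 3.4088.
b = (√(2b))²/2 = 11.6200/2 = 5.8100.
(Check via u − w = 2F/√(2b): u − w = -21.2889, 2F/√(2b) = -21.2890.)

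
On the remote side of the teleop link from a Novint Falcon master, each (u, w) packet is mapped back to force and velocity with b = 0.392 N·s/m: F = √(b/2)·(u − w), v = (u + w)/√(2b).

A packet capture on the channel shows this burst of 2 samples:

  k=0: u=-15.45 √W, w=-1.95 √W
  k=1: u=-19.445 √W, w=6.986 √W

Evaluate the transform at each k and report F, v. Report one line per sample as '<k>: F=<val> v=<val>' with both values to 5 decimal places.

k=0: u−w=-13.50000, u+w=-17.40000; √(b/2)=0.44272, √(2b)=0.88544; F=0.44272×(-13.5)=-5.97670, v=-17.40000/0.88544=-19.65130
k=1: u−w=-26.43100, u+w=-12.45900; √(b/2)=0.44272, √(2b)=0.88544; F=0.44272×(-26.431)=-11.70150, v=-12.45900/0.88544=-14.07101

0: F=-5.97670 v=-19.65130
1: F=-11.70150 v=-14.07101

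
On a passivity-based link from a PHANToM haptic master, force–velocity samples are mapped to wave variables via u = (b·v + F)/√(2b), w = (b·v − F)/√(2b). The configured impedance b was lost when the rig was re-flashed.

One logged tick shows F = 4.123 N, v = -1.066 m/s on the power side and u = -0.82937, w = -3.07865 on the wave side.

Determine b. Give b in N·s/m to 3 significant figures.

u + w = -3.90802;  u + w = √(2b)·v, so √(2b) = -3.90802/(-1.066) = 3.66606.
b = (√(2b))²/2 = 13.44000/2 = 6.72000.
(Check via u − w = 2F/√(2b): u − w = 2.24928, 2F/√(2b) = 2.24928.)

b = 6.72 N·s/m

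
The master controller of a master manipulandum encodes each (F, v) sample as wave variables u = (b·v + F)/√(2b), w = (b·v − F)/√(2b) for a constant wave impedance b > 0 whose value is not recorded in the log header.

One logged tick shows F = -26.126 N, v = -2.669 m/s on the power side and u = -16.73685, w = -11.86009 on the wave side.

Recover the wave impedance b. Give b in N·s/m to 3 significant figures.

u + w = -28.5969;  u + w = √(2b)·v, so √(2b) = -28.5969/(-2.669) = 10.7145.
b = (√(2b))²/2 = 114.8000/2 = 57.4000.
(Check via u − w = 2F/√(2b): u − w = -4.8768, 2F/√(2b) = -4.8768.)

b = 57.4 N·s/m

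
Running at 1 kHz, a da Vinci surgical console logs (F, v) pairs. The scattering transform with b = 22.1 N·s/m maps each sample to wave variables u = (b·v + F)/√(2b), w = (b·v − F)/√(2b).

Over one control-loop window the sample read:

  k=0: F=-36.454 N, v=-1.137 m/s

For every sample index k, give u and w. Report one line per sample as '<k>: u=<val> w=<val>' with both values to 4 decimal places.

0: u=-9.2628 w=1.7036

k=0: b·v=22.1×(-1.137)=-25.1277; √(2b)=6.6483; u=(-25.1277+(-36.454))/6.6483=-9.2628, w=(-25.1277−(-36.454))/6.6483=1.7036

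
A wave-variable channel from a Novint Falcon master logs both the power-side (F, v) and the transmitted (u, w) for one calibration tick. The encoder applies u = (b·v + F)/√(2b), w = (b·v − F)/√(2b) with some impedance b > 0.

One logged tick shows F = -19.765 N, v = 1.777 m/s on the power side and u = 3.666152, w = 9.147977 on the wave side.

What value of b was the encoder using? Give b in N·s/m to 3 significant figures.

u + w = 12.814129;  u + w = √(2b)·v, so √(2b) = 12.814129/1.777 = 7.211102.
b = (√(2b))²/2 = 51.999998/2 = 25.999999.
(Check via u − w = 2F/√(2b): u − w = -5.481825, 2F/√(2b) = -5.481825.)

b = 26 N·s/m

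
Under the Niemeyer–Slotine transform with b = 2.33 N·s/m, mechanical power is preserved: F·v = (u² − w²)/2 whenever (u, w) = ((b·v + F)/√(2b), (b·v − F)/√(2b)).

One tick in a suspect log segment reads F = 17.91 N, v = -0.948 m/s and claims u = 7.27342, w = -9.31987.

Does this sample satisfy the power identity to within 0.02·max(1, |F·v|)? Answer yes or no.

yes

F·v = 17.91×(-0.948) = -16.9787 W.
(u² − w²)/2 = (52.9026 − 86.8600)/2 = -16.9787 W.
|Δ| = 0.0000;  2% of max(1, |F·v|) = 0.3396.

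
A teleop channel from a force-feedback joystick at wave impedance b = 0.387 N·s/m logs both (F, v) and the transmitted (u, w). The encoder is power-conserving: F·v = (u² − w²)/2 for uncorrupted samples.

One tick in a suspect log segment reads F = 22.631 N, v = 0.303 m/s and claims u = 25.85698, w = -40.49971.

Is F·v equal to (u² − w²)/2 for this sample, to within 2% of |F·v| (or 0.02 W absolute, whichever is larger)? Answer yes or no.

no

F·v = 22.631×0.303 = 6.8572 W.
(u² − w²)/2 = (668.5834 − 1640.2265)/2 = -485.8215 W.
|Δ| = 492.6787;  2% of max(1, |F·v|) = 0.1371.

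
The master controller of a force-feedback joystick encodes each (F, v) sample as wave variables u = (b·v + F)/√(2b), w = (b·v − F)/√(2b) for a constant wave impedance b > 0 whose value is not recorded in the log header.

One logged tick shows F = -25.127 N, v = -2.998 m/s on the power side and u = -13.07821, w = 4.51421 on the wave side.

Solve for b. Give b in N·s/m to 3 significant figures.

b = 4.08 N·s/m

u + w = -8.56400;  u + w = √(2b)·v, so √(2b) = -8.56400/(-2.998) = 2.85657.
b = (√(2b))²/2 = 8.16000/2 = 4.08000.
(Check via u − w = 2F/√(2b): u − w = -17.59242, 2F/√(2b) = -17.59242.)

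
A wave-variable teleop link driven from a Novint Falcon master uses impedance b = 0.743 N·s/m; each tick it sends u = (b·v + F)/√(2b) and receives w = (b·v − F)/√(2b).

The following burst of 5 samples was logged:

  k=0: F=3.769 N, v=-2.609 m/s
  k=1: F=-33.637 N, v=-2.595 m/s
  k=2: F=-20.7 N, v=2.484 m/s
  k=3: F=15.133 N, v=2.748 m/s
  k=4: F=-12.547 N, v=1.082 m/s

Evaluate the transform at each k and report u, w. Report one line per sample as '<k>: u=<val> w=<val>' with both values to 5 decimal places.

k=0: b·v=0.743×(-2.609)=-1.93849; √(2b)=1.21902; u=(-1.93849+3.769)/1.21902=1.50163, w=(-1.93849−3.769)/1.21902=-4.68204
k=1: b·v=0.743×(-2.595)=-1.92809; √(2b)=1.21902; u=(-1.92809+(-33.637))/1.21902=-29.17524, w=(-1.92809−(-33.637))/1.21902=26.01189
k=2: b·v=0.743×2.484=1.84561; √(2b)=1.21902; u=(1.84561+(-20.7))/1.21902=-15.46689, w=(1.84561−(-20.7))/1.21902=18.49493
k=3: b·v=0.743×2.748=2.04176; √(2b)=1.21902; u=(2.04176+15.133)/1.21902=14.08904, w=(2.04176−15.133)/1.21902=-10.73918
k=4: b·v=0.743×1.082=0.80393; √(2b)=1.21902; u=(0.80393+(-12.547))/1.21902=-9.63324, w=(0.80393−(-12.547))/1.21902=10.95222

0: u=1.50163 w=-4.68204
1: u=-29.17524 w=26.01189
2: u=-15.46689 w=18.49493
3: u=14.08904 w=-10.73918
4: u=-9.63324 w=10.95222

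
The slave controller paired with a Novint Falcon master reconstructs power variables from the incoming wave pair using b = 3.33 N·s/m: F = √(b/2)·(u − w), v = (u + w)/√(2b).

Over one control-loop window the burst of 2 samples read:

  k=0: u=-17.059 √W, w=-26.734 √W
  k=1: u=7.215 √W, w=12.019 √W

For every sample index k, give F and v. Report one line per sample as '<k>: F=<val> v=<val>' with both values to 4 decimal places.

0: F=12.4841 v=-16.9694
1: F=-6.1988 v=7.4530

k=0: u−w=9.6750, u+w=-43.7930; √(b/2)=1.2903, √(2b)=2.5807; F=1.2903×9.675=12.4841, v=-43.7930/2.5807=-16.9694
k=1: u−w=-4.8040, u+w=19.2340; √(b/2)=1.2903, √(2b)=2.5807; F=1.2903×(-4.804)=-6.1988, v=19.2340/2.5807=7.4530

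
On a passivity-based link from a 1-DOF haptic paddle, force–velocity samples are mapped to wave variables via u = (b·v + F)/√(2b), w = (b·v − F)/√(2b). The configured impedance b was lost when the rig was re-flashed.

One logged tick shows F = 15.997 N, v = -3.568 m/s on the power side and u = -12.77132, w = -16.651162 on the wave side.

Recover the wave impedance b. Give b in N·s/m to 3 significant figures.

u + w = -29.422482;  u + w = √(2b)·v, so √(2b) = -29.422482/(-3.568) = 8.246211.
b = (√(2b))²/2 = 68.000001/2 = 34.000001.
(Check via u − w = 2F/√(2b): u − w = 3.879842, 2F/√(2b) = 3.879842.)

b = 34 N·s/m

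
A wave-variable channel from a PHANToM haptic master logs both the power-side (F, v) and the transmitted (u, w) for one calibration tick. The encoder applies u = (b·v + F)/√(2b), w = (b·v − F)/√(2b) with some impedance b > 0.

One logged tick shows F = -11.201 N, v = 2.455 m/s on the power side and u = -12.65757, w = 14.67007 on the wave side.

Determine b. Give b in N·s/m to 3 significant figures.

u + w = 2.0125;  u + w = √(2b)·v, so √(2b) = 2.0125/2.455 = 0.8198.
b = (√(2b))²/2 = 0.6720/2 = 0.3360.
(Check via u − w = 2F/√(2b): u − w = -27.3276, 2F/√(2b) = -27.3277.)

b = 0.336 N·s/m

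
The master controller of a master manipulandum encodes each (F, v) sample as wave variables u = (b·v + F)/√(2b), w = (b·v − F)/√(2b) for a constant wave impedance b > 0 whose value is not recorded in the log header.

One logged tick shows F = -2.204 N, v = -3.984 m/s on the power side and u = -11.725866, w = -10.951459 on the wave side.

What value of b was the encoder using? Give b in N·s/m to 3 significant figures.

u + w = -22.677325;  u + w = √(2b)·v, so √(2b) = -22.677325/(-3.984) = 5.692100.
b = (√(2b))²/2 = 32.399998/2 = 16.199999.
(Check via u − w = 2F/√(2b): u − w = -0.774407, 2F/√(2b) = -0.774407.)

b = 16.2 N·s/m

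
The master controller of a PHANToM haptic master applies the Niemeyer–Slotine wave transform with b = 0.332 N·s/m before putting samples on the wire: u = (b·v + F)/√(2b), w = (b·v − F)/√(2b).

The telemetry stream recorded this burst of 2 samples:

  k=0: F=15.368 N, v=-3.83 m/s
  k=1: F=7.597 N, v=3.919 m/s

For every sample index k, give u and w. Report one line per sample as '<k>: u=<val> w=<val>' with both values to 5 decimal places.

k=0: b·v=0.332×(-3.83)=-1.27156; √(2b)=0.81486; u=(-1.27156+15.368)/0.81486=17.29918, w=(-1.27156−15.368)/0.81486=-20.42010
k=1: b·v=0.332×3.919=1.30111; √(2b)=0.81486; u=(1.30111+7.597)/0.81486=10.91977, w=(1.30111−7.597)/0.81486=-7.72633

0: u=17.29918 w=-20.42010
1: u=10.91977 w=-7.72633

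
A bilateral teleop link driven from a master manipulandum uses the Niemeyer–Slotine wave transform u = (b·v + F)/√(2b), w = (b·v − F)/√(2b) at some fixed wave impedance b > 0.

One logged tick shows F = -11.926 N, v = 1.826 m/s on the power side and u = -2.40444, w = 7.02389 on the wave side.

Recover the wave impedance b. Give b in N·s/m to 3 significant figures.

b = 3.2 N·s/m

u + w = 4.6194;  u + w = √(2b)·v, so √(2b) = 4.6194/1.826 = 2.5298.
b = (√(2b))²/2 = 6.4000/2 = 3.2000.
(Check via u − w = 2F/√(2b): u − w = -9.4283, 2F/√(2b) = -9.4283.)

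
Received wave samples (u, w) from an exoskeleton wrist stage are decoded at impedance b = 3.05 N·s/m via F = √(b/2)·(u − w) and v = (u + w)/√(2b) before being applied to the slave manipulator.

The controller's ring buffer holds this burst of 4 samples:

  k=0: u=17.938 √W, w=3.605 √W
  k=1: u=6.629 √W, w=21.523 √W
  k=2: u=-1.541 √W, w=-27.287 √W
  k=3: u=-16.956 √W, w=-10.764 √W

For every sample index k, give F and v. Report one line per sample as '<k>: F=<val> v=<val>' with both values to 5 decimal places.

0: F=17.69995 v=8.72251
1: F=-18.39273 v=11.39841
2: F=31.79396 v=-11.67212
3: F=-7.64656 v=-11.22350

k=0: u−w=14.33300, u+w=21.54300; √(b/2)=1.23491, √(2b)=2.46982; F=1.23491×14.333=17.69995, v=21.54300/2.46982=8.72251
k=1: u−w=-14.89400, u+w=28.15200; √(b/2)=1.23491, √(2b)=2.46982; F=1.23491×(-14.894)=-18.39273, v=28.15200/2.46982=11.39841
k=2: u−w=25.74600, u+w=-28.82800; √(b/2)=1.23491, √(2b)=2.46982; F=1.23491×25.746=31.79396, v=-28.82800/2.46982=-11.67212
k=3: u−w=-6.19200, u+w=-27.72000; √(b/2)=1.23491, √(2b)=2.46982; F=1.23491×(-6.192)=-7.64656, v=-27.72000/2.46982=-11.22350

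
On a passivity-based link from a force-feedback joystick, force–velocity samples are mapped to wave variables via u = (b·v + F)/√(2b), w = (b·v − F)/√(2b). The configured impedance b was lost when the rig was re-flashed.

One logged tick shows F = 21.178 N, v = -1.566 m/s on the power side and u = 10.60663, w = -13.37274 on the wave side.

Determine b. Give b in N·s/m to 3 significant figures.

u + w = -2.76611;  u + w = √(2b)·v, so √(2b) = -2.76611/(-1.566) = 1.76635.
b = (√(2b))²/2 = 3.12001/2 = 1.56000.
(Check via u − w = 2F/√(2b): u − w = 23.97937, 2F/√(2b) = 23.97934.)

b = 1.56 N·s/m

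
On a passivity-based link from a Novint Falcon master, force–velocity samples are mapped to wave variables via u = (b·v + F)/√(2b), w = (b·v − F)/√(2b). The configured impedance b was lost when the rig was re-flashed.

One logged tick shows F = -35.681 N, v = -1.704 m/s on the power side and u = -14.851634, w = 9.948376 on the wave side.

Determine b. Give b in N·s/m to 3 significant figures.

u + w = -4.903258;  u + w = √(2b)·v, so √(2b) = -4.903258/(-1.704) = 2.877499.
b = (√(2b))²/2 = 8.279999/2 = 4.140000.
(Check via u − w = 2F/√(2b): u − w = -24.800010, 2F/√(2b) = -24.800010.)

b = 4.14 N·s/m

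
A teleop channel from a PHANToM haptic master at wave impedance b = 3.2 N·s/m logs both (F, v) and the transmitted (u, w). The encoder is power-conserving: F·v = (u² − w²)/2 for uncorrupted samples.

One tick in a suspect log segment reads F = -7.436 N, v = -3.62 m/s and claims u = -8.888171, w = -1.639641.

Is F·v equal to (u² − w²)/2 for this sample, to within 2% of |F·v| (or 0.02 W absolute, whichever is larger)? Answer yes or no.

no

F·v = (-7.436)×(-3.62) = 26.918320 W.
(u² − w²)/2 = (78.999584 − 2.688423)/2 = 38.155581 W.
|Δ| = 11.237261;  2% of max(1, |F·v|) = 0.538366.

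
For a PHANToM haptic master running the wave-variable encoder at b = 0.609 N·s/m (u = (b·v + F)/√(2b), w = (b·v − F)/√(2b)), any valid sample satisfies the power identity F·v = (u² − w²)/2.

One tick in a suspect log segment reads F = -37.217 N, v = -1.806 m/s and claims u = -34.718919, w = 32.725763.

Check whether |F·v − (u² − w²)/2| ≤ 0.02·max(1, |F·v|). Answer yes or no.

F·v = (-37.217)×(-1.806) = 67.213902 W.
(u² − w²)/2 = (1205.403337 − 1070.975564)/2 = 67.213886 W.
|Δ| = 0.000016;  2% of max(1, |F·v|) = 1.344278.

yes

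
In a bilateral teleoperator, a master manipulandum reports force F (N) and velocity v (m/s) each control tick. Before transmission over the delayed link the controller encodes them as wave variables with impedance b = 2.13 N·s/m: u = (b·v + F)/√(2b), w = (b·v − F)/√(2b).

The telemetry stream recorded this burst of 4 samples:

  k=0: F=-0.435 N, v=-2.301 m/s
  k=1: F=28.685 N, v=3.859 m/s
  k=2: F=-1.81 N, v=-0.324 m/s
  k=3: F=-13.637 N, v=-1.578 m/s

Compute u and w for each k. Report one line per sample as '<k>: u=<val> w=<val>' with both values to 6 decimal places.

k=0: b·v=2.13×(-2.301)=-4.901130; √(2b)=2.063977; u=(-4.901130+(-0.435))/2.063977=-2.585363, w=(-4.901130−(-0.435))/2.063977=-2.163847
k=1: b·v=2.13×3.859=8.219670; √(2b)=2.063977; u=(8.219670+28.685)/2.063977=17.880371, w=(8.219670−28.685)/2.063977=-9.915485
k=2: b·v=2.13×(-0.324)=-0.690120; √(2b)=2.063977; u=(-0.690120+(-1.81))/2.063977=-1.211312, w=(-0.690120−(-1.81))/2.063977=0.542584
k=3: b·v=2.13×(-1.578)=-3.361140; √(2b)=2.063977; u=(-3.361140+(-13.637))/2.063977=-8.235626, w=(-3.361140−(-13.637))/2.063977=4.978670

0: u=-2.585363 w=-2.163847
1: u=17.880371 w=-9.915485
2: u=-1.211312 w=0.542584
3: u=-8.235626 w=4.978670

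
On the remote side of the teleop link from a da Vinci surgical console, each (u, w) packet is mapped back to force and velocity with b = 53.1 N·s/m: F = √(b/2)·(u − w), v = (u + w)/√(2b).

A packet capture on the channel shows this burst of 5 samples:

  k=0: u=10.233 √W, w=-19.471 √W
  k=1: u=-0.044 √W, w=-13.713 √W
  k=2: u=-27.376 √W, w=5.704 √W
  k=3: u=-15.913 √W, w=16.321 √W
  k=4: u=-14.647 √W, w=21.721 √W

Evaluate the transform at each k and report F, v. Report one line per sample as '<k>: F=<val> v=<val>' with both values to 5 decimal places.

0: F=153.05489 v=-0.89643
1: F=70.43184 v=-1.33494
2: F=-170.45030 v=-2.10299
3: F=-166.09114 v=0.03959
4: F=-187.39227 v=0.68644

k=0: u−w=29.70400, u+w=-9.23800; √(b/2)=5.15267, √(2b)=10.30534; F=5.15267×29.704=153.05489, v=-9.23800/10.30534=-0.89643
k=1: u−w=13.66900, u+w=-13.75700; √(b/2)=5.15267, √(2b)=10.30534; F=5.15267×13.669=70.43184, v=-13.75700/10.30534=-1.33494
k=2: u−w=-33.08000, u+w=-21.67200; √(b/2)=5.15267, √(2b)=10.30534; F=5.15267×(-33.08)=-170.45030, v=-21.67200/10.30534=-2.10299
k=3: u−w=-32.23400, u+w=0.40800; √(b/2)=5.15267, √(2b)=10.30534; F=5.15267×(-32.234)=-166.09114, v=0.40800/10.30534=0.03959
k=4: u−w=-36.36800, u+w=7.07400; √(b/2)=5.15267, √(2b)=10.30534; F=5.15267×(-36.368)=-187.39227, v=7.07400/10.30534=0.68644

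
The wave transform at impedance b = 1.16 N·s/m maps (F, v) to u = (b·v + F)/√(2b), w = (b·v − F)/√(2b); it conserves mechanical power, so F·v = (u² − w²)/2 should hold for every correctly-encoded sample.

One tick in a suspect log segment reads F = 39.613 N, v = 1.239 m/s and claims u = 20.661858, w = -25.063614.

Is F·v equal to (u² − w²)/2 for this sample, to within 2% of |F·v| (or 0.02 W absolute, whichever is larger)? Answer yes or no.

F·v = 39.613×1.239 = 49.080507 W.
(u² − w²)/2 = (426.912376 − 628.184747)/2 = -100.636185 W.
|Δ| = 149.716692;  2% of max(1, |F·v|) = 0.981610.

no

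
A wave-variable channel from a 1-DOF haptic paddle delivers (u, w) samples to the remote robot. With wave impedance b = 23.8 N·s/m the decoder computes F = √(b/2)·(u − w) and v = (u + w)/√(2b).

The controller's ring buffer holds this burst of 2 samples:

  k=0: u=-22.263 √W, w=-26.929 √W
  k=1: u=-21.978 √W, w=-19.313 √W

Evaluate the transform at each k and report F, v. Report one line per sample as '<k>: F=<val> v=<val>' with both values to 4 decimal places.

0: F=16.0960 v=-7.1300
1: F=-9.1933 v=-5.9848

k=0: u−w=4.6660, u+w=-49.1920; √(b/2)=3.4496, √(2b)=6.8993; F=3.4496×4.666=16.0960, v=-49.1920/6.8993=-7.1300
k=1: u−w=-2.6650, u+w=-41.2910; √(b/2)=3.4496, √(2b)=6.8993; F=3.4496×(-2.665)=-9.1933, v=-41.2910/6.8993=-5.9848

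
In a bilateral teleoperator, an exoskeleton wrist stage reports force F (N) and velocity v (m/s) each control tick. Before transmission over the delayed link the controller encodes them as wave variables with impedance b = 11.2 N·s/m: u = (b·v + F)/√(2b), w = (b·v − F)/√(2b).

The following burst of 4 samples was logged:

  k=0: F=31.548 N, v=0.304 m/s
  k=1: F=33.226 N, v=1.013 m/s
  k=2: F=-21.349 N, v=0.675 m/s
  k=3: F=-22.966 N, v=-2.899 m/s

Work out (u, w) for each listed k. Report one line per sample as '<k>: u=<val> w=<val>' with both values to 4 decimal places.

0: u=7.3851 w=-5.9463
1: u=9.4175 w=-4.6231
2: u=-2.9135 w=6.1081
3: u=-11.7127 w=-2.0078

k=0: b·v=11.2×0.304=3.4048; √(2b)=4.7329; u=(3.4048+31.548)/4.7329=7.3851, w=(3.4048−31.548)/4.7329=-5.9463
k=1: b·v=11.2×1.013=11.3456; √(2b)=4.7329; u=(11.3456+33.226)/4.7329=9.4175, w=(11.3456−33.226)/4.7329=-4.6231
k=2: b·v=11.2×0.675=7.5600; √(2b)=4.7329; u=(7.5600+(-21.349))/4.7329=-2.9135, w=(7.5600−(-21.349))/4.7329=6.1081
k=3: b·v=11.2×(-2.899)=-32.4688; √(2b)=4.7329; u=(-32.4688+(-22.966))/4.7329=-11.7127, w=(-32.4688−(-22.966))/4.7329=-2.0078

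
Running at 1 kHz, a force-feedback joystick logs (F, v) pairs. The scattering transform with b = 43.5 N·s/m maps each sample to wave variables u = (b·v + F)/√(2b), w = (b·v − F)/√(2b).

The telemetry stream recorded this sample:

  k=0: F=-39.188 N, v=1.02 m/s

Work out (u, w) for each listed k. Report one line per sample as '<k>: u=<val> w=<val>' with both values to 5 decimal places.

k=0: b·v=43.5×1.02=44.37000; √(2b)=9.32738; u=(44.37000+(-39.188))/9.32738=0.55557, w=(44.37000−(-39.188))/9.32738=8.95836

0: u=0.55557 w=8.95836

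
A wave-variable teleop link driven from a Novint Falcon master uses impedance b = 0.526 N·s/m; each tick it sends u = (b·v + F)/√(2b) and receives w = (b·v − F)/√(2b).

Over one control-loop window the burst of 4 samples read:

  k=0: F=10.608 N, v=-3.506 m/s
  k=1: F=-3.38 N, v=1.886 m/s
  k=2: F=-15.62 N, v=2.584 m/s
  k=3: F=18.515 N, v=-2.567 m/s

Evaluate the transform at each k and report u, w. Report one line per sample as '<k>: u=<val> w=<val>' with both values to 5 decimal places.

k=0: b·v=0.526×(-3.506)=-1.84416; √(2b)=1.02567; u=(-1.84416+10.608)/1.02567=8.54450, w=(-1.84416−10.608)/1.02567=-12.14050
k=1: b·v=0.526×1.886=0.99204; √(2b)=1.02567; u=(0.99204+(-3.38))/1.02567=-2.32820, w=(0.99204−(-3.38))/1.02567=4.26261
k=2: b·v=0.526×2.584=1.35918; √(2b)=1.02567; u=(1.35918+(-15.62))/1.02567=-13.90390, w=(1.35918−(-15.62))/1.02567=16.55423
k=3: b·v=0.526×(-2.567)=-1.35024; √(2b)=1.02567; u=(-1.35024+18.515)/1.02567=16.73516, w=(-1.35024−18.515)/1.02567=-19.36805

0: u=8.54450 w=-12.14050
1: u=-2.32820 w=4.26261
2: u=-13.90390 w=16.55423
3: u=16.73516 w=-19.36805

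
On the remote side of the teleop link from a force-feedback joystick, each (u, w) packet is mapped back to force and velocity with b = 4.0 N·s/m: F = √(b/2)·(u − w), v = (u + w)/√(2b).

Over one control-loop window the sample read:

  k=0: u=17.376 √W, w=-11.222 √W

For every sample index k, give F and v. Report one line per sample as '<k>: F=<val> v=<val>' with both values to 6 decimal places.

0: F=40.443679 v=2.175768

k=0: u−w=28.598000, u+w=6.154000; √(b/2)=1.414214, √(2b)=2.828427; F=1.414214×28.598=40.443679, v=6.154000/2.828427=2.175768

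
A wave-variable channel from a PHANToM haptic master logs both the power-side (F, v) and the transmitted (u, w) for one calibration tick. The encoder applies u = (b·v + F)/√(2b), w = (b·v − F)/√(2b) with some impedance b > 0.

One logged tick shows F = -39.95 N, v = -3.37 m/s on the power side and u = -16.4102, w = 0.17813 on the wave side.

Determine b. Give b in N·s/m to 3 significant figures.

u + w = -16.23207;  u + w = √(2b)·v, so √(2b) = -16.23207/(-3.37) = 4.81664.
b = (√(2b))²/2 = 23.20000/2 = 11.60000.
(Check via u − w = 2F/√(2b): u − w = -16.58833, 2F/√(2b) = -16.58833.)

b = 11.6 N·s/m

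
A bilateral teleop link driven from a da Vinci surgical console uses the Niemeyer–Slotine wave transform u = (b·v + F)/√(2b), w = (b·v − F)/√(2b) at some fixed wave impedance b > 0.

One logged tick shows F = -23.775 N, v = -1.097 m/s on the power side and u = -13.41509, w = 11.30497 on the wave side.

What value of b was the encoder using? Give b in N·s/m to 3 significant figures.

b = 1.85 N·s/m

u + w = -2.11012;  u + w = √(2b)·v, so √(2b) = -2.11012/(-1.097) = 1.92354.
b = (√(2b))²/2 = 3.69999/2 = 1.85000.
(Check via u − w = 2F/√(2b): u − w = -24.72006, 2F/√(2b) = -24.72009.)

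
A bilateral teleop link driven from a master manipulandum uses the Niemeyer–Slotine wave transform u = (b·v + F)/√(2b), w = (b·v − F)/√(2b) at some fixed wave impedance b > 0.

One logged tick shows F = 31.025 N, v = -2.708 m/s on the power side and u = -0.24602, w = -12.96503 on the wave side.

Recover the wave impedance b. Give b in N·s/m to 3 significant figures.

u + w = -13.2111;  u + w = √(2b)·v, so √(2b) = -13.2111/(-2.708) = 4.8785.
b = (√(2b))²/2 = 23.8000/2 = 11.9000.
(Check via u − w = 2F/√(2b): u − w = 12.7190, 2F/√(2b) = 12.7190.)

b = 11.9 N·s/m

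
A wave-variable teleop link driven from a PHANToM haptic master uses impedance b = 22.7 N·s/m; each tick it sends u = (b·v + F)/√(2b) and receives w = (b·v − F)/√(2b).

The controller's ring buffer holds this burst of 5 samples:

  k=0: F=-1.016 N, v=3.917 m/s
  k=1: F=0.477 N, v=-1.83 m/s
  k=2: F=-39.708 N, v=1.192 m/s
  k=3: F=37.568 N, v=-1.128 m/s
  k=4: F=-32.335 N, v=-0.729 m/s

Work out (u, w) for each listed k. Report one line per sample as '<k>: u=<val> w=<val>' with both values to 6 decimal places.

0: u=13.045492 w=13.347067
1: u=-6.094433 w=-6.236019
2: u=-1.877366 w=9.909005
3: u=1.775376 w=-9.375786
4: u=-7.254919 w=2.342952

k=0: b·v=22.7×3.917=88.915900; √(2b)=6.737952; u=(88.915900+(-1.016))/6.737952=13.045492, w=(88.915900−(-1.016))/6.737952=13.347067
k=1: b·v=22.7×(-1.83)=-41.541000; √(2b)=6.737952; u=(-41.541000+0.477)/6.737952=-6.094433, w=(-41.541000−0.477)/6.737952=-6.236019
k=2: b·v=22.7×1.192=27.058400; √(2b)=6.737952; u=(27.058400+(-39.708))/6.737952=-1.877366, w=(27.058400−(-39.708))/6.737952=9.909005
k=3: b·v=22.7×(-1.128)=-25.605600; √(2b)=6.737952; u=(-25.605600+37.568)/6.737952=1.775376, w=(-25.605600−37.568)/6.737952=-9.375786
k=4: b·v=22.7×(-0.729)=-16.548300; √(2b)=6.737952; u=(-16.548300+(-32.335))/6.737952=-7.254919, w=(-16.548300−(-32.335))/6.737952=2.342952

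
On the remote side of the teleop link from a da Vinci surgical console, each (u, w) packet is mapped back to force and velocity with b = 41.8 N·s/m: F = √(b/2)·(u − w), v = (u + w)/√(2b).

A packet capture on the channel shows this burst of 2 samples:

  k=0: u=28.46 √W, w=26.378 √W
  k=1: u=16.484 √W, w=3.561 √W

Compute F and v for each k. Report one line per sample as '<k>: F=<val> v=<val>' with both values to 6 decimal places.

k=0: u−w=2.082000, u+w=54.838000; √(b/2)=4.571652, √(2b)=9.143304; F=4.571652×2.082=9.518179, v=54.838000/9.143304=5.997613
k=1: u−w=12.923000, u+w=20.045000; √(b/2)=4.571652, √(2b)=9.143304; F=4.571652×12.923=59.079456, v=20.045000/9.143304=2.192315

0: F=9.518179 v=5.997613
1: F=59.079456 v=2.192315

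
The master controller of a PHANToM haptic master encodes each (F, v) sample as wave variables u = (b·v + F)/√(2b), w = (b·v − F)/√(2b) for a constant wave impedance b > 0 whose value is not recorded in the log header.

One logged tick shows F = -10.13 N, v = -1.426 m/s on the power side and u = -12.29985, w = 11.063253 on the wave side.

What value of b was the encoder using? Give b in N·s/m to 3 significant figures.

b = 0.376 N·s/m

u + w = -1.236597;  u + w = √(2b)·v, so √(2b) = -1.236597/(-1.426) = 0.867179.
b = (√(2b))²/2 = 0.751999/2 = 0.376000.
(Check via u − w = 2F/√(2b): u − w = -23.363103, 2F/√(2b) = -23.363117.)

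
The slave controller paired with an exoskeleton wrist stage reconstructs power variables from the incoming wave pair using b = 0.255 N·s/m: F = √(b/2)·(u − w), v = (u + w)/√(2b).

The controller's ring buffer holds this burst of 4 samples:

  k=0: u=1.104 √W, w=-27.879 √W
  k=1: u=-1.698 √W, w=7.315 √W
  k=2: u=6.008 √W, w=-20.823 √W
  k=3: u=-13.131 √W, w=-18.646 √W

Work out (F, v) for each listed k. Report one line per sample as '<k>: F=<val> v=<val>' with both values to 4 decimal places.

k=0: u−w=28.9830, u+w=-26.7750; √(b/2)=0.3571, √(2b)=0.7141; F=0.3571×28.983=10.3490, v=-26.7750/0.7141=-37.4925
k=1: u−w=-9.0130, u+w=5.6170; √(b/2)=0.3571, √(2b)=0.7141; F=0.3571×(-9.013)=-3.2183, v=5.6170/0.7141=7.8654
k=2: u−w=26.8310, u+w=-14.8150; √(b/2)=0.3571, √(2b)=0.7141; F=0.3571×26.831=9.5806, v=-14.8150/0.7141=-20.7451
k=3: u−w=5.5150, u+w=-31.7770; √(b/2)=0.3571, √(2b)=0.7141; F=0.3571×5.515=1.9692, v=-31.7770/0.7141=-44.4967

0: F=10.3490 v=-37.4925
1: F=-3.2183 v=7.8654
2: F=9.5806 v=-20.7451
3: F=1.9692 v=-44.4967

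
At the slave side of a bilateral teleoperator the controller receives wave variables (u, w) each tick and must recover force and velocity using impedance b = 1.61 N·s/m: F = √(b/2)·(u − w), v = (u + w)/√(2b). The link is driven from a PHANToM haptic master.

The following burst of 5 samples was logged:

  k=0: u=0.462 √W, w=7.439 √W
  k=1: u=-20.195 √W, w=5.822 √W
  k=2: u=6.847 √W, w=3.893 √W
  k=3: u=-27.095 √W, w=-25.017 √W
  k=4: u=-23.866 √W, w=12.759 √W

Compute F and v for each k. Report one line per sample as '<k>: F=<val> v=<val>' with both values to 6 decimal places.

k=0: u−w=-6.977000, u+w=7.901000; √(b/2)=0.897218, √(2b)=1.794436; F=0.897218×(-6.977)=-6.259889, v=7.901000/1.794436=4.403055
k=1: u−w=-26.017000, u+w=-14.373000; √(b/2)=0.897218, √(2b)=1.794436; F=0.897218×(-26.017)=-23.342919, v=-14.373000/1.794436=-8.009760
k=2: u−w=2.954000, u+w=10.740000; √(b/2)=0.897218, √(2b)=1.794436; F=0.897218×2.954=2.650382, v=10.740000/1.794436=5.985168
k=3: u−w=-2.078000, u+w=-52.112000; √(b/2)=0.897218, √(2b)=1.794436; F=0.897218×(-2.078)=-1.864419, v=-52.112000/1.794436=-29.040882
k=4: u−w=-36.625000, u+w=-11.107000; √(b/2)=0.897218, √(2b)=1.794436; F=0.897218×(-36.625)=-32.860606, v=-11.107000/1.794436=-6.189689

0: F=-6.259889 v=4.403055
1: F=-23.342919 v=-8.009760
2: F=2.650382 v=5.985168
3: F=-1.864419 v=-29.040882
4: F=-32.860606 v=-6.189689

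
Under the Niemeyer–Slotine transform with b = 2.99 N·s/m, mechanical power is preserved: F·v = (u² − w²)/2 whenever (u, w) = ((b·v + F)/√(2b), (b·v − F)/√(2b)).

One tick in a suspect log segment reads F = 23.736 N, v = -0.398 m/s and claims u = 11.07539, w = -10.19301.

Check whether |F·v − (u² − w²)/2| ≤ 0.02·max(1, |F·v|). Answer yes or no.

F·v = 23.736×(-0.398) = -9.44693 W.
(u² − w²)/2 = (122.66426 − 103.89745)/2 = 9.38341 W.
|Δ| = 18.83033;  2% of max(1, |F·v|) = 0.18894.

no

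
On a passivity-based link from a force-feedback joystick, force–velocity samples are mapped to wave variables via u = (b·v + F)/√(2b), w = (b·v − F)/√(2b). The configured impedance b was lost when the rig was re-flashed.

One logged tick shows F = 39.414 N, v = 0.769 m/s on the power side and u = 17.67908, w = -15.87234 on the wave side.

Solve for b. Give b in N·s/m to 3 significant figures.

u + w = 1.80674;  u + w = √(2b)·v, so √(2b) = 1.80674/0.769 = 2.34947.
b = (√(2b))²/2 = 5.51999/2 = 2.76000.
(Check via u − w = 2F/√(2b): u − w = 33.55142, 2F/√(2b) = 33.55144.)

b = 2.76 N·s/m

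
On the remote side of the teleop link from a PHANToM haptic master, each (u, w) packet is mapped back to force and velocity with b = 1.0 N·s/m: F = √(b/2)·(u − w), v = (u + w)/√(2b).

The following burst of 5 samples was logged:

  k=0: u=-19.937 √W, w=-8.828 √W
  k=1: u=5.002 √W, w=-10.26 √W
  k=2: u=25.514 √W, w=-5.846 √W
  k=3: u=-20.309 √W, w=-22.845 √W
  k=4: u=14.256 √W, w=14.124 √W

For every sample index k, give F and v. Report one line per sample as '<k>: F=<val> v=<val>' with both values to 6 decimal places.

0: F=-7.855249 v=-20.339927
1: F=10.791864 v=-3.717967
2: F=22.174869 v=13.907376
3: F=1.793223 v=-30.514486
4: F=0.093338 v=20.067690

k=0: u−w=-11.109000, u+w=-28.765000; √(b/2)=0.707107, √(2b)=1.414214; F=0.707107×(-11.109)=-7.855249, v=-28.765000/1.414214=-20.339927
k=1: u−w=15.262000, u+w=-5.258000; √(b/2)=0.707107, √(2b)=1.414214; F=0.707107×15.262=10.791864, v=-5.258000/1.414214=-3.717967
k=2: u−w=31.360000, u+w=19.668000; √(b/2)=0.707107, √(2b)=1.414214; F=0.707107×31.36=22.174869, v=19.668000/1.414214=13.907376
k=3: u−w=2.536000, u+w=-43.154000; √(b/2)=0.707107, √(2b)=1.414214; F=0.707107×2.536=1.793223, v=-43.154000/1.414214=-30.514486
k=4: u−w=0.132000, u+w=28.380000; √(b/2)=0.707107, √(2b)=1.414214; F=0.707107×0.132=0.093338, v=28.380000/1.414214=20.067690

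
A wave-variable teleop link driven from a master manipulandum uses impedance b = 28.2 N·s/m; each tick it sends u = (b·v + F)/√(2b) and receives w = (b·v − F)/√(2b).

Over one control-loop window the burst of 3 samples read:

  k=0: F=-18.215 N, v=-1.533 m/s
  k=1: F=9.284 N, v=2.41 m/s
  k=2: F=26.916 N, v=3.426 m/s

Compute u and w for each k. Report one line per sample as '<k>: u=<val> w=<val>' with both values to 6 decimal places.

k=0: b·v=28.2×(-1.533)=-43.230600; √(2b)=7.509993; u=(-43.230600+(-18.215))/7.509993=-8.181845, w=(-43.230600−(-18.215))/7.509993=-3.330975
k=1: b·v=28.2×2.41=67.962000; √(2b)=7.509993; u=(67.962000+9.284)/7.509993=10.285761, w=(67.962000−9.284)/7.509993=7.813323
k=2: b·v=28.2×3.426=96.613200; √(2b)=7.509993; u=(96.613200+26.916)/7.509993=16.448643, w=(96.613200−26.916)/7.509993=9.280594

0: u=-8.181845 w=-3.330975
1: u=10.285761 w=7.813323
2: u=16.448643 w=9.280594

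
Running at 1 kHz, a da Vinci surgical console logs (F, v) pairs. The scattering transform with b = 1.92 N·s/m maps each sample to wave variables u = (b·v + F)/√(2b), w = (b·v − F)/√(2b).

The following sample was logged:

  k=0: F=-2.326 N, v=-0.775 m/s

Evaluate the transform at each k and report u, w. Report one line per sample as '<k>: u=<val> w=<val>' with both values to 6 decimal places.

k=0: b·v=1.92×(-0.775)=-1.488000; √(2b)=1.959592; u=(-1.488000+(-2.326))/1.959592=-1.946324, w=(-1.488000−(-2.326))/1.959592=0.427640

0: u=-1.946324 w=0.427640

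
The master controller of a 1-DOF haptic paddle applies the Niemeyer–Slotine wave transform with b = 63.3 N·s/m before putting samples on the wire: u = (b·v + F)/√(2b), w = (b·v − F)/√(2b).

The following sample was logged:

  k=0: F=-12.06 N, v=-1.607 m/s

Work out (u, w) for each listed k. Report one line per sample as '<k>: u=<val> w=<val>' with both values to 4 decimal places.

k=0: b·v=63.3×(-1.607)=-101.7231; √(2b)=11.2517; u=(-101.7231+(-12.06))/11.2517=-10.1126, w=(-101.7231−(-12.06))/11.2517=-7.9689

0: u=-10.1126 w=-7.9689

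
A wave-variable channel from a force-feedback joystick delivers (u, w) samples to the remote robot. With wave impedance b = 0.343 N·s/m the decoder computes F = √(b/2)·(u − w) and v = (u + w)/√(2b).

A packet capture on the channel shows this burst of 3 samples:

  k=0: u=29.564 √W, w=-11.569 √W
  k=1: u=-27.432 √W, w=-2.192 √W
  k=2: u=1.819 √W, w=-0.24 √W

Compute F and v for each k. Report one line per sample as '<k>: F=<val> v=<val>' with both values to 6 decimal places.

0: F=17.034228 v=21.726501
1: F=-10.452530 v=-35.766928
2: F=0.852685 v=1.906427

k=0: u−w=41.133000, u+w=17.995000; √(b/2)=0.414126, √(2b)=0.828251; F=0.414126×41.133=17.034228, v=17.995000/0.828251=21.726501
k=1: u−w=-25.240000, u+w=-29.624000; √(b/2)=0.414126, √(2b)=0.828251; F=0.414126×(-25.24)=-10.452530, v=-29.624000/0.828251=-35.766928
k=2: u−w=2.059000, u+w=1.579000; √(b/2)=0.414126, √(2b)=0.828251; F=0.414126×2.059=0.852685, v=1.579000/0.828251=1.906427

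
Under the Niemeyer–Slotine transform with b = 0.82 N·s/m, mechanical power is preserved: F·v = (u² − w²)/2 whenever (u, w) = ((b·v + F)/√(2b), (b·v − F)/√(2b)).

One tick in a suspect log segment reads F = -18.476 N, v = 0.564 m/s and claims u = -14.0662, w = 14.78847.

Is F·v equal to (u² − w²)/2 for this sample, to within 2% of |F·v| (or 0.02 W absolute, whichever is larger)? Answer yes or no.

yes

F·v = (-18.476)×0.564 = -10.4205 W.
(u² − w²)/2 = (197.8580 − 218.6988)/2 = -10.4204 W.
|Δ| = 0.0000;  2% of max(1, |F·v|) = 0.2084.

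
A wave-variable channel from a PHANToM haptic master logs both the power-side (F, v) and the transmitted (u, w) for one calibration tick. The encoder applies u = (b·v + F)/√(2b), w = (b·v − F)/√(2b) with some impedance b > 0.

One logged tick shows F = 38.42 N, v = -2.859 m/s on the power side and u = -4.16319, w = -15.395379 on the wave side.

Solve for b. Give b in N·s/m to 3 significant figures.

b = 23.4 N·s/m

u + w = -19.558569;  u + w = √(2b)·v, so √(2b) = -19.558569/(-2.859) = 6.841052.
b = (√(2b))²/2 = 46.799999/2 = 23.399999.
(Check via u − w = 2F/√(2b): u − w = 11.232189, 2F/√(2b) = 11.232190.)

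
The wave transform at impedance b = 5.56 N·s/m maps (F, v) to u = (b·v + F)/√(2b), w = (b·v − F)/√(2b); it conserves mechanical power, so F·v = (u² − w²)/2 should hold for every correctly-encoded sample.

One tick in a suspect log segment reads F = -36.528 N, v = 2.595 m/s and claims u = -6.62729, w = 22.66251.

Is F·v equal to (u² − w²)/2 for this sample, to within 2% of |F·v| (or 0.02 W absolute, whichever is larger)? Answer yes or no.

no

F·v = (-36.528)×2.595 = -94.7902 W.
(u² − w²)/2 = (43.9210 − 513.5894)/2 = -234.8342 W.
|Δ| = 140.0440;  2% of max(1, |F·v|) = 1.8958.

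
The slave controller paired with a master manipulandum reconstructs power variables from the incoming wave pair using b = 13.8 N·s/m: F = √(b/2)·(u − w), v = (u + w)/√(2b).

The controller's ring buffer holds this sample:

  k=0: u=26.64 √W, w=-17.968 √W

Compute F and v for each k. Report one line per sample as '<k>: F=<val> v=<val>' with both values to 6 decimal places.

0: F=117.175630 v=1.650687

k=0: u−w=44.608000, u+w=8.672000; √(b/2)=2.626785, √(2b)=5.253570; F=2.626785×44.608=117.175630, v=8.672000/5.253570=1.650687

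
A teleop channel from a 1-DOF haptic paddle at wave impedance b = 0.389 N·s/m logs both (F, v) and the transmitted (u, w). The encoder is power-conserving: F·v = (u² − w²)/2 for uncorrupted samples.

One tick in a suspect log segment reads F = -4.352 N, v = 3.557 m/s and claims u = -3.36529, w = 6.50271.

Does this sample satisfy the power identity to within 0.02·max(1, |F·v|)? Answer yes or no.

F·v = (-4.352)×3.557 = -15.4801 W.
(u² − w²)/2 = (11.3252 − 42.2852)/2 = -15.4800 W.
|Δ| = 0.0000;  2% of max(1, |F·v|) = 0.3096.

yes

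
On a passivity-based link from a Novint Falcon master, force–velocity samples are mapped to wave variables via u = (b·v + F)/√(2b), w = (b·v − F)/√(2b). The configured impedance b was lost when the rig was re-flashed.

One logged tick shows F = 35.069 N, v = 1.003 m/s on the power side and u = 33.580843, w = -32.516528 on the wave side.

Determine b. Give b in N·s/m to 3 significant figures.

u + w = 1.064315;  u + w = √(2b)·v, so √(2b) = 1.064315/1.003 = 1.061132.
b = (√(2b))²/2 = 1.126000/2 = 0.563000.
(Check via u − w = 2F/√(2b): u − w = 66.097371, 2F/√(2b) = 66.097362.)

b = 0.563 N·s/m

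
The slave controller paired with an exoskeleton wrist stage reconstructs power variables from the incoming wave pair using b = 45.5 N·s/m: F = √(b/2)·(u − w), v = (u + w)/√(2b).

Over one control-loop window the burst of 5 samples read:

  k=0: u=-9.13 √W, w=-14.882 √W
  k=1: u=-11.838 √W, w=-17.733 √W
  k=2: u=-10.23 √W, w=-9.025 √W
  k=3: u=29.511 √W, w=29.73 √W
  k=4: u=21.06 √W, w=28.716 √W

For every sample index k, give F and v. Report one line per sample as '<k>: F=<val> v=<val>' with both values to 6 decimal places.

0: F=27.435291 v=-2.517142
1: F=28.117358 v=-3.099883
2: F=-5.747484 v=-2.018472
3: F=-1.044563 v=6.210144
4: F=-36.516793 v=5.217943

k=0: u−w=5.752000, u+w=-24.012000; √(b/2)=4.769696, √(2b)=9.539392; F=4.769696×5.752=27.435291, v=-24.012000/9.539392=-2.517142
k=1: u−w=5.895000, u+w=-29.571000; √(b/2)=4.769696, √(2b)=9.539392; F=4.769696×5.895=28.117358, v=-29.571000/9.539392=-3.099883
k=2: u−w=-1.205000, u+w=-19.255000; √(b/2)=4.769696, √(2b)=9.539392; F=4.769696×(-1.205)=-5.747484, v=-19.255000/9.539392=-2.018472
k=3: u−w=-0.219000, u+w=59.241000; √(b/2)=4.769696, √(2b)=9.539392; F=4.769696×(-0.219)=-1.044563, v=59.241000/9.539392=6.210144
k=4: u−w=-7.656000, u+w=49.776000; √(b/2)=4.769696, √(2b)=9.539392; F=4.769696×(-7.656)=-36.516793, v=49.776000/9.539392=5.217943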